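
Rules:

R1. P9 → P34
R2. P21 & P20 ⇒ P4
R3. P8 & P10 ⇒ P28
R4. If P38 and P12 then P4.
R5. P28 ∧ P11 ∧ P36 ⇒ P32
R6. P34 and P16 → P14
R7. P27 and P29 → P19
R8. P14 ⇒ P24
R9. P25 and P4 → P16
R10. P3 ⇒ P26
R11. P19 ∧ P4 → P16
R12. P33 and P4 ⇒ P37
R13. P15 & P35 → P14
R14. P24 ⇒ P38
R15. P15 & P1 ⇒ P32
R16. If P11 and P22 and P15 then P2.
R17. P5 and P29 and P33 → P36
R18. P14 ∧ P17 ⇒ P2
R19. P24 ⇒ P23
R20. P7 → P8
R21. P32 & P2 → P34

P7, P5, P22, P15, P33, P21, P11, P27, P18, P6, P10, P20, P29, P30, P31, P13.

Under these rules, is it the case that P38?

P4  (by R2: P21, P20)
P19  (by R7: P27, P29)
P16  (by R11: P19, P4)
P2  (by R16: P11, P22, P15)
P36  (by R17: P5, P29, P33)
P8  (by R20: P7)
P28  (by R3: P8, P10)
P32  (by R5: P28, P11, P36)
P34  (by R21: P32, P2)
P14  (by R6: P34, P16)
P24  (by R8: P14)
P38  (by R14: P24)

Yes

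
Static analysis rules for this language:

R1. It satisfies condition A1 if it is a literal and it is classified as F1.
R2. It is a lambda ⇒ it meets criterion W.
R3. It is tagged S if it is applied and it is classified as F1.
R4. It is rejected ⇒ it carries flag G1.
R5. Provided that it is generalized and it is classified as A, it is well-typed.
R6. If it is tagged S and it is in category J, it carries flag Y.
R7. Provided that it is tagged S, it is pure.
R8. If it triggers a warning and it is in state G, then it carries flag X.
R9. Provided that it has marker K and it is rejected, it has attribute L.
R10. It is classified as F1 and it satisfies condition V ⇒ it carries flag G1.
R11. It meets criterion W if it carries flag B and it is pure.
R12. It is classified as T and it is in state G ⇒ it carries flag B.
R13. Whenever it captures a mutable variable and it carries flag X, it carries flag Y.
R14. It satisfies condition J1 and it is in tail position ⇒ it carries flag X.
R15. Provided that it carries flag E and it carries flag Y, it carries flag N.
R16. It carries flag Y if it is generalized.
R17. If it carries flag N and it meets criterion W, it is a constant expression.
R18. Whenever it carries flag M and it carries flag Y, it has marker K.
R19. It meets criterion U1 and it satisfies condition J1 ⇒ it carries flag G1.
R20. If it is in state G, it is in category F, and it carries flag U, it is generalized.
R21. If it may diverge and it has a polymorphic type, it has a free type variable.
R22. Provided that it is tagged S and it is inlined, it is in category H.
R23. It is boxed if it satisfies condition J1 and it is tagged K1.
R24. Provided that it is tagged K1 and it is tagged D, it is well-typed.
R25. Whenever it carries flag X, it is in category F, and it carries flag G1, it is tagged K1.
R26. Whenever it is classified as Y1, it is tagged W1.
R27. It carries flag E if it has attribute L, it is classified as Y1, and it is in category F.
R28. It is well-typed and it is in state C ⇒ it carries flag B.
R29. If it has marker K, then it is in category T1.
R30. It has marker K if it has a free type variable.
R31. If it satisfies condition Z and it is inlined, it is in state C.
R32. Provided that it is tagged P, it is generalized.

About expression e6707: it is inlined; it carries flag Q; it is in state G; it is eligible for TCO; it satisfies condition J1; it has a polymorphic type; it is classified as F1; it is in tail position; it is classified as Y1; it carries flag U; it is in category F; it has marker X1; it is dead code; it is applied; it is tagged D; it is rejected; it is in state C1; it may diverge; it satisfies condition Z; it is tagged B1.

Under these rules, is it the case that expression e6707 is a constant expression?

Yes

By R3 (it is applied, it is classified as F1): it is tagged S.
By R4 (it is rejected): it carries flag G1.
By R7 (it is tagged S): it is pure.
By R14 (it satisfies condition J1, it is in tail position): it carries flag X.
By R20 (it is in state G, it is in category F, it carries flag U): it is generalized.
By R21 (it may diverge, it has a polymorphic type): it has a free type variable.
By R25 (it carries flag X, it is in category F, it carries flag G1): it is tagged K1.
By R30 (it has a free type variable): it has marker K.
By R31 (it satisfies condition Z, it is inlined): it is in state C.
By R9 (it has marker K, it is rejected): it has attribute L.
By R16 (it is generalized): it carries flag Y.
By R24 (it is tagged K1, it is tagged D): it is well-typed.
By R27 (it has attribute L, it is classified as Y1, it is in category F): it carries flag E.
By R28 (it is well-typed, it is in state C): it carries flag B.
By R11 (it carries flag B, it is pure): it meets criterion W.
By R15 (it carries flag E, it carries flag Y): it carries flag N.
By R17 (it carries flag N, it meets criterion W): it is a constant expression.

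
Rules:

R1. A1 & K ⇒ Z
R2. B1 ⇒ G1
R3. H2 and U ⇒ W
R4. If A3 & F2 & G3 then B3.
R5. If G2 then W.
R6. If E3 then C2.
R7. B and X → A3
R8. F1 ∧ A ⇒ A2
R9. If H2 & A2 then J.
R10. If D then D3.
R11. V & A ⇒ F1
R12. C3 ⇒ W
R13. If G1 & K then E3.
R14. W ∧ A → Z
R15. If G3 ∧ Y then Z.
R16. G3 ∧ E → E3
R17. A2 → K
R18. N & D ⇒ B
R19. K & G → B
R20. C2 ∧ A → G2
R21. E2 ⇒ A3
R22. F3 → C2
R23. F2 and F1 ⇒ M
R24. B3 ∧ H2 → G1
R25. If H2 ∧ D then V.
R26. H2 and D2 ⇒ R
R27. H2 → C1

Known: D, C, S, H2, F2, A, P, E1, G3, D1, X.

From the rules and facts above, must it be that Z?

Forward chaining from the given facts derives: D3, V, C1, F1, M, A2, J, K.
Rules concluding Z: R1 needs A1; R14 needs W; R15 needs Y — none of these are established.

No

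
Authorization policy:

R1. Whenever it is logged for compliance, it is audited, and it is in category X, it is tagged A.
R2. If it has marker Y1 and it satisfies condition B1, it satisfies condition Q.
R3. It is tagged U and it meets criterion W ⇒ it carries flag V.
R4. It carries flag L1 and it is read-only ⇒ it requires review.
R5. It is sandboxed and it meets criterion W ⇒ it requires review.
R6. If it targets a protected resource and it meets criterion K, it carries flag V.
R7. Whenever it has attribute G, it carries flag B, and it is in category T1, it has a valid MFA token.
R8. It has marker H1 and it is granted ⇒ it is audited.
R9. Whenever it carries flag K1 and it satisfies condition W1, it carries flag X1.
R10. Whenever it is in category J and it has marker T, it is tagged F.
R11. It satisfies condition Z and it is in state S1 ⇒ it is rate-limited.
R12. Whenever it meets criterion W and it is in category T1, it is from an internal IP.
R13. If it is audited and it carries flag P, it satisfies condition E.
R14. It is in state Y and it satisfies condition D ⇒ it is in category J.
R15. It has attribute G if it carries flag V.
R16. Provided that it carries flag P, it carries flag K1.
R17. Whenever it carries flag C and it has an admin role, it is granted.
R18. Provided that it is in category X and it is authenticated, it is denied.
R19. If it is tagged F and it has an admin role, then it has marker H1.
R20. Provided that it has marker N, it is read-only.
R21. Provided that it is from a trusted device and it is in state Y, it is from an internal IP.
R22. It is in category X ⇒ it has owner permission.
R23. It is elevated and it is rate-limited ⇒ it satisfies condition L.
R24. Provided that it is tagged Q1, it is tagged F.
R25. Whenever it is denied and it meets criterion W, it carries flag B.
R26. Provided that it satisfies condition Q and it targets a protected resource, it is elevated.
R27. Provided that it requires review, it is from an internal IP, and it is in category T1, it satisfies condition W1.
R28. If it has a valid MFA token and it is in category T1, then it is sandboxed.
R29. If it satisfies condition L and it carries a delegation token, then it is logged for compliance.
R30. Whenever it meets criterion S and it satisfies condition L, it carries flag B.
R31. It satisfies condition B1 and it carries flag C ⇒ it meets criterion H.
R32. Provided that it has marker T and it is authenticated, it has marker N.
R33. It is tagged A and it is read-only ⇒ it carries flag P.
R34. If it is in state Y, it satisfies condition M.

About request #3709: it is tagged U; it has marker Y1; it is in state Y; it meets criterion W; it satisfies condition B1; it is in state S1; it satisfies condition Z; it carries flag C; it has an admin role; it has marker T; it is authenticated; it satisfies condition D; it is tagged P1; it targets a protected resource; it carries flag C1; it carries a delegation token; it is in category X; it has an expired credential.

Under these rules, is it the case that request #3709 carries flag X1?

No

Forward chaining from the given facts derives: satisfies condition Q, carries flag V, is rate-limited, is in category J, has attribute G, is granted, is denied, has owner permission, carries flag B, is elevated, meets criterion H, has marker N, satisfies condition M, is tagged F, has marker H1, is read-only, satisfies condition L, is logged for compliance, is audited, is tagged A, carries flag P, satisfies condition E, carries flag K1.
The only rule concluding "it carries flag X1" is R9, which needs "it satisfies condition W1"; that is never established.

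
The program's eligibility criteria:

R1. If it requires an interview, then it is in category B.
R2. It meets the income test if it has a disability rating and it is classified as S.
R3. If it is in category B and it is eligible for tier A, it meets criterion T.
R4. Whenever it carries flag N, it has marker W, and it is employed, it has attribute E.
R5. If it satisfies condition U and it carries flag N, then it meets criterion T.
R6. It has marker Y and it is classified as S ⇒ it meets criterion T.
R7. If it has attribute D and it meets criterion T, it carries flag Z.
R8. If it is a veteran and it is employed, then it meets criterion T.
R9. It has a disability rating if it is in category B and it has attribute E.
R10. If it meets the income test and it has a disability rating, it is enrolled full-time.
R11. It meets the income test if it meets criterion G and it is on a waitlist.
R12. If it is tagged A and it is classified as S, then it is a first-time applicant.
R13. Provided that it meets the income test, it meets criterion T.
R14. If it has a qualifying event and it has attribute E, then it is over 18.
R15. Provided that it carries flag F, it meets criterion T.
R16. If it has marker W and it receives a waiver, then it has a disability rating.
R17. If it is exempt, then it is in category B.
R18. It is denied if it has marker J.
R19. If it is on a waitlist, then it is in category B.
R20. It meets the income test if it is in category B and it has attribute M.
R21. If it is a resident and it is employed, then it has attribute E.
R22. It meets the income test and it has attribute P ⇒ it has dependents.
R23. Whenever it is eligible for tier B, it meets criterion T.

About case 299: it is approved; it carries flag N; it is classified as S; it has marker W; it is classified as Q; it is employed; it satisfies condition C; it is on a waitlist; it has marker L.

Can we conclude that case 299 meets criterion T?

By R4 (it carries flag N, it has marker W, it is employed): it has attribute E.
By R19 (it is on a waitlist): it is in category B.
By R9 (it is in category B, it has attribute E): it has a disability rating.
By R2 (it has a disability rating, it is classified as S): it meets the income test.
By R13 (it meets the income test): it meets criterion T.

Yes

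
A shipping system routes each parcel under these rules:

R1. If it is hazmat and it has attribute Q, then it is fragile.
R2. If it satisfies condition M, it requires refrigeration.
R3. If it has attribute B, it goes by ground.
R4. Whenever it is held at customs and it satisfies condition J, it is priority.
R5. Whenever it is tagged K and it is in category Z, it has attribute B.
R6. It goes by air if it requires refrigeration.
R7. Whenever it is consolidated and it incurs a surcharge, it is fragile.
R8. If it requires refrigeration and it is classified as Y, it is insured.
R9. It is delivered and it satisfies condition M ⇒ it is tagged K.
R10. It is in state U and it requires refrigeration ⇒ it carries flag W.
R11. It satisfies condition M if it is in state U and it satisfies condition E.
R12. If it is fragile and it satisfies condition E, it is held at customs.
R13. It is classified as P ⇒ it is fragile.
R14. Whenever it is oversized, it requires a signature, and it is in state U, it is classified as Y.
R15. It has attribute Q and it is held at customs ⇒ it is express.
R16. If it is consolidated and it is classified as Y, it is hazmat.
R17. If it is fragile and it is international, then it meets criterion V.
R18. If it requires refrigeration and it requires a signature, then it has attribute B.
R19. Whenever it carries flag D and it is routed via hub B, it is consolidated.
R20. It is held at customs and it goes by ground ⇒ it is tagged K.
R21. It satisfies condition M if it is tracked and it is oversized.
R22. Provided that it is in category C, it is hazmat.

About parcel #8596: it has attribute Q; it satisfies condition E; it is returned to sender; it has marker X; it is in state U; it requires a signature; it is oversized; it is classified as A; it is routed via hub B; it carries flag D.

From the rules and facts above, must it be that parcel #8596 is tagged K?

Yes

By R11 (it is in state U, it satisfies condition E): it satisfies condition M.
By R14 (it is oversized, it requires a signature, it is in state U): it is classified as Y.
By R19 (it carries flag D, it is routed via hub B): it is consolidated.
By R2 (it satisfies condition M): it requires refrigeration.
By R16 (it is consolidated, it is classified as Y): it is hazmat.
By R18 (it requires refrigeration, it requires a signature): it has attribute B.
By R1 (it is hazmat, it has attribute Q): it is fragile.
By R3 (it has attribute B): it goes by ground.
By R12 (it is fragile, it satisfies condition E): it is held at customs.
By R20 (it is held at customs, it goes by ground): it is tagged K.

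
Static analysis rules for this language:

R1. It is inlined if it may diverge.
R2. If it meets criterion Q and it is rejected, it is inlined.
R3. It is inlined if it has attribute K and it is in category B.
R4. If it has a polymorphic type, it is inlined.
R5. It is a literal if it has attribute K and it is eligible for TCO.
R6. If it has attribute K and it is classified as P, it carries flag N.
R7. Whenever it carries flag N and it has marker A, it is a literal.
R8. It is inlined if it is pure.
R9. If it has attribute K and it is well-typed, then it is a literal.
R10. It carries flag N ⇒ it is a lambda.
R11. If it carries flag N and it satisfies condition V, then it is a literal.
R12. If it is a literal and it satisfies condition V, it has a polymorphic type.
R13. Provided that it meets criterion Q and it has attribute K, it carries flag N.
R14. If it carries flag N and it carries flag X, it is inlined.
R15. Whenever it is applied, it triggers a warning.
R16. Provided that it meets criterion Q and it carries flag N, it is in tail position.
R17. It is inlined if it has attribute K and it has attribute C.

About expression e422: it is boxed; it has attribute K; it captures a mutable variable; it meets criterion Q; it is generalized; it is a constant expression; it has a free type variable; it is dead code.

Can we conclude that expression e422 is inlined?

No

Forward chaining from the given facts derives: carries flag N, is in tail position, is a lambda.
Rules concluding "it is inlined": R1 needs "it may diverge"; R2 needs "it is rejected"; R3 needs "it is in category B"; R4 needs "it has a polymorphic type"; R8 needs "it is pure"; R14 needs "it carries flag X"; R17 needs "it has attribute C" — none of these are established.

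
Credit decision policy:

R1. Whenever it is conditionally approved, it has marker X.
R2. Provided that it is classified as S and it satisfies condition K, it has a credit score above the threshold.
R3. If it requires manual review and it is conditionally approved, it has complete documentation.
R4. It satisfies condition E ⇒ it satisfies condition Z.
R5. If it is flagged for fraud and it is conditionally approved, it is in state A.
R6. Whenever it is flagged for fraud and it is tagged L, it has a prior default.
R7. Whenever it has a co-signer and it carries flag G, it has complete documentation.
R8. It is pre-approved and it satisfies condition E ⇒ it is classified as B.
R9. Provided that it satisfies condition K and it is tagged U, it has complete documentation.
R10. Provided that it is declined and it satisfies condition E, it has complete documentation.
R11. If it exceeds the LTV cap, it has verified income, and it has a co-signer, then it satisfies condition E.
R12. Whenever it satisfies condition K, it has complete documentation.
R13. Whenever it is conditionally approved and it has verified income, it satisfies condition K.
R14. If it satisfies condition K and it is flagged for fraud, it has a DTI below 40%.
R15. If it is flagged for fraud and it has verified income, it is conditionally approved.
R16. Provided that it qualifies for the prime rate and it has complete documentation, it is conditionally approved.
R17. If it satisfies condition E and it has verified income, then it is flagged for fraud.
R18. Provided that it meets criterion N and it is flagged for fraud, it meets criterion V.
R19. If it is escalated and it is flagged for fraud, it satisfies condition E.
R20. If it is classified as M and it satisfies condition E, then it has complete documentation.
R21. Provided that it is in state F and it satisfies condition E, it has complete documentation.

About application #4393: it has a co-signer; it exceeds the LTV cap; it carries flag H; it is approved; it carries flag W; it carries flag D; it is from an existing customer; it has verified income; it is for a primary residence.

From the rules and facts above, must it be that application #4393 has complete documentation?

Yes

By R11 (it exceeds the LTV cap, it has verified income, it has a co-signer): it satisfies condition E.
By R17 (it satisfies condition E, it has verified income): it is flagged for fraud.
By R15 (it is flagged for fraud, it has verified income): it is conditionally approved.
By R13 (it is conditionally approved, it has verified income): it satisfies condition K.
By R12 (it satisfies condition K): it has complete documentation.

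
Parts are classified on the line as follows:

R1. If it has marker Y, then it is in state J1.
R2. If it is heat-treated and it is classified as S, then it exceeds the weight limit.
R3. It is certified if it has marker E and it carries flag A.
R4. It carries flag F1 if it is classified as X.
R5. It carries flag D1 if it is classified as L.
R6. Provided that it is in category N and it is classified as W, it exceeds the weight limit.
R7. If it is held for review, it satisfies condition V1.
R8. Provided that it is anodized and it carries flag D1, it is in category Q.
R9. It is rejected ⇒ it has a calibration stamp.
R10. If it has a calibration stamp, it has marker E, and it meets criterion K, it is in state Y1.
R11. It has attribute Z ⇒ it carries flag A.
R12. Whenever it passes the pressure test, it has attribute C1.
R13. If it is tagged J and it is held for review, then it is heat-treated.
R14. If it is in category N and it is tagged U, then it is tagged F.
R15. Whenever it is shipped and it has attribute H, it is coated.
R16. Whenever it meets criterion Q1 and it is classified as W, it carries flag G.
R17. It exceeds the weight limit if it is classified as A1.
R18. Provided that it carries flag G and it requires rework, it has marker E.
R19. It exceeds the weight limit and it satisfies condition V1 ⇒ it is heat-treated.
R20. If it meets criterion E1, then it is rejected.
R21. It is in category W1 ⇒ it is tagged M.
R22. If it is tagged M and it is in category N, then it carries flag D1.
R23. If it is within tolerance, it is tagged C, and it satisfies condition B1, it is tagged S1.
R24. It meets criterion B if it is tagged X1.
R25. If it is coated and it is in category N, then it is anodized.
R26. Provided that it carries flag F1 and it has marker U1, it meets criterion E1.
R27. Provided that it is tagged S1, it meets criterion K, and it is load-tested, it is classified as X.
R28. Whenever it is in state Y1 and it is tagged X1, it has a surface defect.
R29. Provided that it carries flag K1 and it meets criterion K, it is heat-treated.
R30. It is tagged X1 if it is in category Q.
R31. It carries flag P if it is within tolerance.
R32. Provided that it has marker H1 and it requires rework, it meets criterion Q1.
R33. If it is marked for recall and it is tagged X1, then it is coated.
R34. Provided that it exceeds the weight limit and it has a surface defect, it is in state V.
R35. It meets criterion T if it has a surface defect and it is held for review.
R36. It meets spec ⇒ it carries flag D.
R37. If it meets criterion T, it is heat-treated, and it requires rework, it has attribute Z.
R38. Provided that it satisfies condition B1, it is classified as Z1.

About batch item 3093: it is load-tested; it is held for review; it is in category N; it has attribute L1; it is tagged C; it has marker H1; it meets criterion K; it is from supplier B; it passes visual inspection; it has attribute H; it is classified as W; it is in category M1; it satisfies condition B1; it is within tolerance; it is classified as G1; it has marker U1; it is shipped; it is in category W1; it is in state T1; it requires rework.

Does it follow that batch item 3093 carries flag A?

Yes

By R6 (it is in category N, it is classified as W): it exceeds the weight limit.
By R7 (it is held for review): it satisfies condition V1.
By R15 (it is shipped, it has attribute H): it is coated.
By R19 (it exceeds the weight limit, it satisfies condition V1): it is heat-treated.
By R21 (it is in category W1): it is tagged M.
By R22 (it is tagged M, it is in category N): it carries flag D1.
By R23 (it is within tolerance, it is tagged C, it satisfies condition B1): it is tagged S1.
By R25 (it is coated, it is in category N): it is anodized.
By R27 (it is tagged S1, it meets criterion K, it is load-tested): it is classified as X.
By R32 (it has marker H1, it requires rework): it meets criterion Q1.
By R4 (it is classified as X): it carries flag F1.
By R8 (it is anodized, it carries flag D1): it is in category Q.
By R16 (it meets criterion Q1, it is classified as W): it carries flag G.
By R18 (it carries flag G, it requires rework): it has marker E.
By R26 (it carries flag F1, it has marker U1): it meets criterion E1.
By R30 (it is in category Q): it is tagged X1.
By R20 (it meets criterion E1): it is rejected.
By R9 (it is rejected): it has a calibration stamp.
By R10 (it has a calibration stamp, it has marker E, it meets criterion K): it is in state Y1.
By R28 (it is in state Y1, it is tagged X1): it has a surface defect.
By R35 (it has a surface defect, it is held for review): it meets criterion T.
By R37 (it meets criterion T, it is heat-treated, it requires rework): it has attribute Z.
By R11 (it has attribute Z): it carries flag A.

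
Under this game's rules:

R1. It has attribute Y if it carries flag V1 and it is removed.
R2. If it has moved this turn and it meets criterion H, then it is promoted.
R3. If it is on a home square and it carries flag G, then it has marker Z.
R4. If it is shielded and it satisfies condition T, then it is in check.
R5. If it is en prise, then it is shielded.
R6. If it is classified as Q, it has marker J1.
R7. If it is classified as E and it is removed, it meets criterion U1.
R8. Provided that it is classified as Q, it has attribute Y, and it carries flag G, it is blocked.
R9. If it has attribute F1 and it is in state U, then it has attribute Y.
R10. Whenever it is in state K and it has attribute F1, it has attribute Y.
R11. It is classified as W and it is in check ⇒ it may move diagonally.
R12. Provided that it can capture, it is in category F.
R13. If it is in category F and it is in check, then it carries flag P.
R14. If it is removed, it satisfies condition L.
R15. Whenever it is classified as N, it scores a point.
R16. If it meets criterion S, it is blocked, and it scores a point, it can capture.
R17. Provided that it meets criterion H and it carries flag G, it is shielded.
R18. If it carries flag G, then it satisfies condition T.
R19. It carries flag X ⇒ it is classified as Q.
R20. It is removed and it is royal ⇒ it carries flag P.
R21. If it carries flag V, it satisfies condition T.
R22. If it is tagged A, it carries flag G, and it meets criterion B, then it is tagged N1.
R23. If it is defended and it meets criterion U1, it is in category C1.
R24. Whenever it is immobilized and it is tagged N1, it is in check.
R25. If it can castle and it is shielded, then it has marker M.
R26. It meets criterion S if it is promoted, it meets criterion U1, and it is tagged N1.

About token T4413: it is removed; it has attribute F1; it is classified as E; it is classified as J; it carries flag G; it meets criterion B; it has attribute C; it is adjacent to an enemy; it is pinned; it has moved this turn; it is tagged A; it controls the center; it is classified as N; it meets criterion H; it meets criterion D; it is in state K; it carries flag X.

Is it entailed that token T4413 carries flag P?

Yes

By R2 (it has moved this turn, it meets criterion H): it is promoted.
By R7 (it is classified as E, it is removed): it meets criterion U1.
By R10 (it is in state K, it has attribute F1): it has attribute Y.
By R15 (it is classified as N): it scores a point.
By R17 (it meets criterion H, it carries flag G): it is shielded.
By R18 (it carries flag G): it satisfies condition T.
By R19 (it carries flag X): it is classified as Q.
By R22 (it is tagged A, it carries flag G, it meets criterion B): it is tagged N1.
By R26 (it is promoted, it meets criterion U1, it is tagged N1): it meets criterion S.
By R4 (it is shielded, it satisfies condition T): it is in check.
By R8 (it is classified as Q, it has attribute Y, it carries flag G): it is blocked.
By R16 (it meets criterion S, it is blocked, it scores a point): it can capture.
By R12 (it can capture): it is in category F.
By R13 (it is in category F, it is in check): it carries flag P.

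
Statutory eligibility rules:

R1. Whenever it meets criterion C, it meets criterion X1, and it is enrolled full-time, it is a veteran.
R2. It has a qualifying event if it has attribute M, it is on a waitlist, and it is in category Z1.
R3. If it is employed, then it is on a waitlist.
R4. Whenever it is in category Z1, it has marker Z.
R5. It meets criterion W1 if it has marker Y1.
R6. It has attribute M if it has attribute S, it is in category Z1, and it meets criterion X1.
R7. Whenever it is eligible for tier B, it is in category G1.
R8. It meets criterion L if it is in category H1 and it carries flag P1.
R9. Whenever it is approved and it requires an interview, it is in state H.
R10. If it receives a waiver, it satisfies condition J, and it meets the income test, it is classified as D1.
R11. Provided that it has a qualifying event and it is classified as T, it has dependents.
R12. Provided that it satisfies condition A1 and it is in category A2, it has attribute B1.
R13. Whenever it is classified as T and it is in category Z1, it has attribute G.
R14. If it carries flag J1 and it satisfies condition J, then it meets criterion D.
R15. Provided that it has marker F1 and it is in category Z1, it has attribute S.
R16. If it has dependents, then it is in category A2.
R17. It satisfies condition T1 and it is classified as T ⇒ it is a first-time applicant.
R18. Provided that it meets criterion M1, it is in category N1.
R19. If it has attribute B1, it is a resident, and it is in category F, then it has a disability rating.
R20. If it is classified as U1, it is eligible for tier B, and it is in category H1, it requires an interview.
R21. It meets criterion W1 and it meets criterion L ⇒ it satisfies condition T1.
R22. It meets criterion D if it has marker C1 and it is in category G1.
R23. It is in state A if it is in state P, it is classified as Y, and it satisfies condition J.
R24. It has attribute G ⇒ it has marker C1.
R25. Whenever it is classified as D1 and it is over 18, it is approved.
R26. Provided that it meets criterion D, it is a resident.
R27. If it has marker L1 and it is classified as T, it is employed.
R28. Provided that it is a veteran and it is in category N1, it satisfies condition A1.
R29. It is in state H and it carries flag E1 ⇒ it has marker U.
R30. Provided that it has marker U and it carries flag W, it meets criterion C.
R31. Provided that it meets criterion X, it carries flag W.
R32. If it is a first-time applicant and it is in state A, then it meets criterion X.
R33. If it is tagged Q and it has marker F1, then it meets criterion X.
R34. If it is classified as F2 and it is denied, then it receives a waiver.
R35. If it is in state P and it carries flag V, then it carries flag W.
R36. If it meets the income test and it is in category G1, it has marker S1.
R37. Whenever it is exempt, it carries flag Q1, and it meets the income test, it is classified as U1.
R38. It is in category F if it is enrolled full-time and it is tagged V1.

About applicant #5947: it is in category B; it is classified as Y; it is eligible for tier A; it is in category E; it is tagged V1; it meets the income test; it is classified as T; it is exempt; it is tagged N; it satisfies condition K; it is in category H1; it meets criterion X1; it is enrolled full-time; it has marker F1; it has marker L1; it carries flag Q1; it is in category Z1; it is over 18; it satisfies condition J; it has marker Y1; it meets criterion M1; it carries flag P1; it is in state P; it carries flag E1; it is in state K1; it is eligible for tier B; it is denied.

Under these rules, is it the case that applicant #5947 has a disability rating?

No

Forward chaining from the given facts derives: has marker Z, meets criterion W1, is in category G1, meets criterion L, has attribute G, has attribute S, is in category N1, satisfies condition T1, is in state A, has marker C1, is employed, has marker S1, is classified as U1, is in category F, is on a waitlist, has attribute M, is a first-time applicant, requires an interview, meets criterion D, is a resident, meets criterion X, has a qualifying event, has dependents, is in category A2, carries flag W.
The only rule concluding "it has a disability rating" is R19, which needs "it has attribute B1"; that is never established.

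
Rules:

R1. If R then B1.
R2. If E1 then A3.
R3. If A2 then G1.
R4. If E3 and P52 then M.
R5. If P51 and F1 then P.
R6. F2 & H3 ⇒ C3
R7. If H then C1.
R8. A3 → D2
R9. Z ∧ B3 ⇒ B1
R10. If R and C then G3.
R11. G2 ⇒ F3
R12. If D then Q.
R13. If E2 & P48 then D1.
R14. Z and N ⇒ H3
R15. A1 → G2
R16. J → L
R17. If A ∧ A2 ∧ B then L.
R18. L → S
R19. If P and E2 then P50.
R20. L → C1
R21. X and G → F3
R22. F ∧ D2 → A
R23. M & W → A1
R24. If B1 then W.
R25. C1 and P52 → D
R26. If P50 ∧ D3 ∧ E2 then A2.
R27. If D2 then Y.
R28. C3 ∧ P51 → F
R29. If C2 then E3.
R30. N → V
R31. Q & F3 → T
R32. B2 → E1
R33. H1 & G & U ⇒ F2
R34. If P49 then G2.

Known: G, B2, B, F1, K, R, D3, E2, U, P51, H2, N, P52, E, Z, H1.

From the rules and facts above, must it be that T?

No

Forward chaining from the given facts derives: B1, P, H3, P50, W, A2, V, E1, F2, A3, G1, C3, D2, Y, F, A, L, S, C1, D, Q.
The only rule concluding T is R31, which needs F3; that is never established.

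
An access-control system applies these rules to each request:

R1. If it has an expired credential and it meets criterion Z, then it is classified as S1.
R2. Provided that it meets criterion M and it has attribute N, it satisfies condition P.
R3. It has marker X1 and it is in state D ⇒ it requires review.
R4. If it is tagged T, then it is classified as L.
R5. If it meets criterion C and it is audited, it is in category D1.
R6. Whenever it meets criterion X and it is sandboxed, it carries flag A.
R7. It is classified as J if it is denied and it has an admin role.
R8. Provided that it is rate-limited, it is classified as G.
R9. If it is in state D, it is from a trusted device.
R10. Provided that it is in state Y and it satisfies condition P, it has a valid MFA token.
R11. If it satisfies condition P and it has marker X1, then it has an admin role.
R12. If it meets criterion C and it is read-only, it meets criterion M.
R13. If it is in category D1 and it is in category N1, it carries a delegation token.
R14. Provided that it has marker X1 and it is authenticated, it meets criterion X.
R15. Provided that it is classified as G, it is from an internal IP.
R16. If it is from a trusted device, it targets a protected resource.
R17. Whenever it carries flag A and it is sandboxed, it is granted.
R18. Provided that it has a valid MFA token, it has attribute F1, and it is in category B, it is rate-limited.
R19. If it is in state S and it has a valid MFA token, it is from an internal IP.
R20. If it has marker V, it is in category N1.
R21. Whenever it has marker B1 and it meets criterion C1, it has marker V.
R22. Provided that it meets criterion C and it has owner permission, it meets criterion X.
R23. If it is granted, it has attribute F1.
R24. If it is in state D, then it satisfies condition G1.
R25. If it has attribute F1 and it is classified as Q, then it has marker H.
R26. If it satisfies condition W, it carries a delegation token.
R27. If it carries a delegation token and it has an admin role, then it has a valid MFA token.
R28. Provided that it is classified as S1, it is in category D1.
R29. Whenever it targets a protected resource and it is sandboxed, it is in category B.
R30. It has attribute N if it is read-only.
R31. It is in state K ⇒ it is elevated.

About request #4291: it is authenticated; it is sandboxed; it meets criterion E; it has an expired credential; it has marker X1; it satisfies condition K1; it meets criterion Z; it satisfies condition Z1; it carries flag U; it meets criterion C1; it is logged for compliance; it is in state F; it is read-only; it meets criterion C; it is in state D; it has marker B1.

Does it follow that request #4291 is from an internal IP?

Yes

By R1 (it has an expired credential, it meets criterion Z): it is classified as S1.
By R9 (it is in state D): it is from a trusted device.
By R12 (it meets criterion C, it is read-only): it meets criterion M.
By R14 (it has marker X1, it is authenticated): it meets criterion X.
By R16 (it is from a trusted device): it targets a protected resource.
By R21 (it has marker B1, it meets criterion C1): it has marker V.
By R28 (it is classified as S1): it is in category D1.
By R29 (it targets a protected resource, it is sandboxed): it is in category B.
By R30 (it is read-only): it has attribute N.
By R2 (it meets criterion M, it has attribute N): it satisfies condition P.
By R6 (it meets criterion X, it is sandboxed): it carries flag A.
By R11 (it satisfies condition P, it has marker X1): it has an admin role.
By R17 (it carries flag A, it is sandboxed): it is granted.
By R20 (it has marker V): it is in category N1.
By R23 (it is granted): it has attribute F1.
By R13 (it is in category D1, it is in category N1): it carries a delegation token.
By R27 (it carries a delegation token, it has an admin role): it has a valid MFA token.
By R18 (it has a valid MFA token, it has attribute F1, it is in category B): it is rate-limited.
By R8 (it is rate-limited): it is classified as G.
By R15 (it is classified as G): it is from an internal IP.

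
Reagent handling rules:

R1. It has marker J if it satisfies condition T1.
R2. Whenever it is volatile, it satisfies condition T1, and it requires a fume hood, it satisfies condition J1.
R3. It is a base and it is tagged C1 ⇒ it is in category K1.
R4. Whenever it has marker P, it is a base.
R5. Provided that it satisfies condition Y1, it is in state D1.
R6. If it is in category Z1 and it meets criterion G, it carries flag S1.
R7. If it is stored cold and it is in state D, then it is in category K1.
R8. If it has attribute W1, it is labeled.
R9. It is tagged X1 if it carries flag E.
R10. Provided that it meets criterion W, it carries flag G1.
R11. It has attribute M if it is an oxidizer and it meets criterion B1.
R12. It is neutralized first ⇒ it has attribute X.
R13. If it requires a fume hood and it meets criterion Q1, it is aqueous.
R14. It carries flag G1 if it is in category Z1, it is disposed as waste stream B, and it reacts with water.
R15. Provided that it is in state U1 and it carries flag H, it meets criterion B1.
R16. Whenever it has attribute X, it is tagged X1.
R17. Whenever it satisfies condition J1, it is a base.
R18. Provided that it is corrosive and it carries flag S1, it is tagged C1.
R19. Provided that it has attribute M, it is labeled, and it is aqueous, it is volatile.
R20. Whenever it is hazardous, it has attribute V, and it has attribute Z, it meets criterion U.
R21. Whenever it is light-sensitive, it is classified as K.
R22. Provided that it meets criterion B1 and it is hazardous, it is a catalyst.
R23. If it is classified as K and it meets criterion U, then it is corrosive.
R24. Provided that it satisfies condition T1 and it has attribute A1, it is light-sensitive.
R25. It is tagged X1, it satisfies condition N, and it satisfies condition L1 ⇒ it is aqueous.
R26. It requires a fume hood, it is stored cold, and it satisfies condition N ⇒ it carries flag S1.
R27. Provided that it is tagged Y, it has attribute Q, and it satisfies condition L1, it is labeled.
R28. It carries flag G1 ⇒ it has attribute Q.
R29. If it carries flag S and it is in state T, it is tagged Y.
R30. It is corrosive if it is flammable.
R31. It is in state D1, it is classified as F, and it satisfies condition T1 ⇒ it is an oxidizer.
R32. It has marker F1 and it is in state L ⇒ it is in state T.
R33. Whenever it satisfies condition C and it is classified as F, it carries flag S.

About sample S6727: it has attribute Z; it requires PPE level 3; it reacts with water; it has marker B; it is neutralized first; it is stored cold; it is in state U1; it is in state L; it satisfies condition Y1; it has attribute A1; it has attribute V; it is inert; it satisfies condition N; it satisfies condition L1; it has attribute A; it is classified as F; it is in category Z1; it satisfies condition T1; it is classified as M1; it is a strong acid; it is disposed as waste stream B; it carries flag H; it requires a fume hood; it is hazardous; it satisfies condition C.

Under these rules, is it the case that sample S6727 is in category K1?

Forward chaining from the given facts derives: has marker J, is in state D1, has attribute X, carries flag G1, meets criterion B1, is tagged X1, meets criterion U, is a catalyst, is light-sensitive, is aqueous, carries flag S1, has attribute Q, is an oxidizer, carries flag S, has attribute M, is classified as K, is corrosive, is tagged C1.
Rules concluding "it is in category K1": R3 needs "it is a base"; R7 needs "it is in state D" — none of these are established.

No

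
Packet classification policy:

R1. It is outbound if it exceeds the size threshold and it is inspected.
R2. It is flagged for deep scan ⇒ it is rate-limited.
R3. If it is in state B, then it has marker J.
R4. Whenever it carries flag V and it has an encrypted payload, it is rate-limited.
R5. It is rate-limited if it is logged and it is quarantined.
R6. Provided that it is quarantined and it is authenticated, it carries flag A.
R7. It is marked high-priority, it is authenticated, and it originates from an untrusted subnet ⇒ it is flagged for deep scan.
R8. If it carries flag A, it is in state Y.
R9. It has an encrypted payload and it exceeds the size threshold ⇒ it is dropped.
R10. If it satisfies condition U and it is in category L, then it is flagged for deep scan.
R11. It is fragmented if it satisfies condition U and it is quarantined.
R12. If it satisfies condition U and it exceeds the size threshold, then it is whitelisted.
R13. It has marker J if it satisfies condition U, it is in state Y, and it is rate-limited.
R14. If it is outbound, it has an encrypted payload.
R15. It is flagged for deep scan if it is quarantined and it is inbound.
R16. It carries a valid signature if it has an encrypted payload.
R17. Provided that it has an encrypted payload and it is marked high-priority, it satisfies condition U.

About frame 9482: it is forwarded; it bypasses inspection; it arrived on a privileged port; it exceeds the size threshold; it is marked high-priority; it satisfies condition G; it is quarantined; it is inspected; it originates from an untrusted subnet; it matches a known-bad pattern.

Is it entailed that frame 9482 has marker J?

No

Forward chaining from the given facts derives: is outbound, has an encrypted payload, carries a valid signature, satisfies condition U, is dropped, is fragmented, is whitelisted.
Rules concluding "it has marker J": R3 needs "it is in state B"; R13 needs "it is in state Y" — none of these are established.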